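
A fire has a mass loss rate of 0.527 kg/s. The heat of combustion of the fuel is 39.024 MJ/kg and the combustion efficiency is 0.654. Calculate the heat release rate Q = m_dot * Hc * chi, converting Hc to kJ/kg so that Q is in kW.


Hc = 39.024 MJ/kg = 39.024 * 1000 kJ/kg = 39024 kJ/kg
Q = 0.527 kg/s * 39024 kJ/kg * 0.654 = 13450 kW

13450 kW


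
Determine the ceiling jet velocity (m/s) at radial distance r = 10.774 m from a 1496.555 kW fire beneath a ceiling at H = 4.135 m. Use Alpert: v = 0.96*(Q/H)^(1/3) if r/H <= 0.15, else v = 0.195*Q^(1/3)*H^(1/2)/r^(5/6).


r/H = 10.774 / 4.135 = 2.6056
r/H > 0.15, so v = 0.195*Q^(1/3)*H^(1/2)/r^(5/6)
Q^(1/3) = 11.438
H^(1/2) = 2.0335
r^(5/6) = 7.2496
v = 0.195 * 11.438 * 2.0335 / 7.2496 = 0.62564 m/s

0.62564 m/s


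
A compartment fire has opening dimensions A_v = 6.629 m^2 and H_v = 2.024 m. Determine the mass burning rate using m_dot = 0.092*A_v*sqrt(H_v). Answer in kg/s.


sqrt(H_v) = 1.4227
m_dot = 0.092 * 6.629 * 1.4227 = 0.86764 kg/s

0.86764 kg/s


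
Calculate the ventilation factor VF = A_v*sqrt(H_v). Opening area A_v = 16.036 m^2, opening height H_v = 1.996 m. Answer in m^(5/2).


sqrt(H_v) = 1.4128
VF = 16.036 * 1.4128 = 22.656 m^(5/2)

22.656 m^(5/2)


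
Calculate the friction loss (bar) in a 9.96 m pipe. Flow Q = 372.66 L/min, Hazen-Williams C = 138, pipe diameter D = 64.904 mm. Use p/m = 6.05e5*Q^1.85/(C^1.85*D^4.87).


Q^1.85 = 57138
C^1.85 = 9094.4
D^4.87 = 6.6952e+08
p/m = 0.0056774 bar/m
p_total = 0.0056774 * 9.96 = 0.056546 bar

0.056546 bar


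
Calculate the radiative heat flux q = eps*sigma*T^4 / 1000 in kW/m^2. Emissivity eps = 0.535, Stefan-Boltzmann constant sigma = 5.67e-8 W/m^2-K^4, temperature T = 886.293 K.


T^4 = 6.1703e+11
q = 0.535 * 5.67e-8 * 6.1703e+11 / 1000 = 18.717 kW/m^2

18.717 kW/m^2


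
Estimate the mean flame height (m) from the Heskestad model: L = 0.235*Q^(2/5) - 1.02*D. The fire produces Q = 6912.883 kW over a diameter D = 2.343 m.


Q^(2/5) = 34.345
0.235 * Q^(2/5) = 8.0711
1.02 * D = 2.3899
L = 5.6812 m

5.6812 m


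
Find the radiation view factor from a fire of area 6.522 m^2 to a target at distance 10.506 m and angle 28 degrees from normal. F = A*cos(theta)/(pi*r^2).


cos(28 deg) = 0.88295
pi*r^2 = 346.76
F = 6.522 * 0.88295 / 346.76 = 0.016607

0.016607


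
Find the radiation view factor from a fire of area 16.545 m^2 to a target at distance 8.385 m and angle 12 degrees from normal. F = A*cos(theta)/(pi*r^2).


cos(12 deg) = 0.97815
pi*r^2 = 220.88
F = 16.545 * 0.97815 / 220.88 = 0.073268

0.073268


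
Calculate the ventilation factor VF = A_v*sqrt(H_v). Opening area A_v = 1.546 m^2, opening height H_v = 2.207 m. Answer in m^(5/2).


sqrt(H_v) = 1.4856
VF = 1.546 * 1.4856 = 2.2967 m^(5/2)

2.2967 m^(5/2)


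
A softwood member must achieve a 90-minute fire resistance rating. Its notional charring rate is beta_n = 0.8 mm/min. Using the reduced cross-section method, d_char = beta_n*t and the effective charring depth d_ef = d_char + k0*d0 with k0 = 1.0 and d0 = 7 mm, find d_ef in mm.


d_char = 0.8 * 90 = 72 mm
d_ef = 72 + 1.0*7 = 79 mm

79 mm


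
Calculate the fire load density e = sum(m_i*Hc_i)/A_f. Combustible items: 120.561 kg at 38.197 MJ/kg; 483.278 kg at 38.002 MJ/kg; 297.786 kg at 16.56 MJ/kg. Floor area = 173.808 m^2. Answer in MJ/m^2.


Total energy = 120.561*38.197 + 483.278*38.002 + 297.786*16.56
= 4605.069 + 18365.53 + 4931.336
= 27901.94 MJ
e = 27901.94 / 173.808 = 160.53 MJ/m^2

160.53 MJ/m^2


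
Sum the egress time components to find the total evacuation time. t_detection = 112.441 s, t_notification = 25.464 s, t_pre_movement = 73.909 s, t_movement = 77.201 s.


Total = 112.441 + 25.464 + 73.909 + 77.201 = 289.015 s

289.015 s


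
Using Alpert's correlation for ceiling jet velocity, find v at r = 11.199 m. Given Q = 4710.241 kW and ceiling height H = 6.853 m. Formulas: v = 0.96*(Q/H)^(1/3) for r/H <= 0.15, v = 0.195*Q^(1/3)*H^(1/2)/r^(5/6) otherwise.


r/H = 11.199 / 6.853 = 1.6342
r/H > 0.15, so v = 0.195*Q^(1/3)*H^(1/2)/r^(5/6)
Q^(1/3) = 16.763
H^(1/2) = 2.6178
r^(5/6) = 7.4871
v = 0.195 * 16.763 * 2.6178 / 7.4871 = 1.1429 m/s

1.1429 m/s


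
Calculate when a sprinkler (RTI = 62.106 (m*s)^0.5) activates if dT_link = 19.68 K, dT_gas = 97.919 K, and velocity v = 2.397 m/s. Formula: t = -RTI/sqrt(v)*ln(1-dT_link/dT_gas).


dT_link/dT_gas = 0.20098
ln(1 - 0.20098) = -0.22437
t = -62.106 / sqrt(2.397) * -0.22437 = 9.0005 s

9.0005 s


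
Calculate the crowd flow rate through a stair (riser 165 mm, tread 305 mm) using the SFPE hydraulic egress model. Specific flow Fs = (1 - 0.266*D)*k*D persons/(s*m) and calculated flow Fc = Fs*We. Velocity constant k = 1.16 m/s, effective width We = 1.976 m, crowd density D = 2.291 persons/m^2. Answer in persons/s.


1 - 0.266*D = 1 - 0.266*2.291 = 0.39059
Fs = 0.39059 * 1.16 * 2.291 = 1.0380 persons/(s*m)
Fc = 1.0380 * 1.976 = 2.0511 persons/s

2.0511 persons/s


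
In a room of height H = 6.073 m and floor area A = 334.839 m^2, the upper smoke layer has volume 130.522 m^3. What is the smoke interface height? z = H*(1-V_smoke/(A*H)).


V/(A*H) = 0.064187
1 - 0.064187 = 0.93581
z = 6.073 * 0.93581 = 5.6832 m

5.6832 m


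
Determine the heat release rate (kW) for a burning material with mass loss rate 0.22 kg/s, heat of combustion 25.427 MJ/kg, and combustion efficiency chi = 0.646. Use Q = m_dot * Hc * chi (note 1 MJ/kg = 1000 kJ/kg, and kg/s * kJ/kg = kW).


Hc = 25.427 MJ/kg = 25.427 * 1000 kJ/kg = 25427 kJ/kg
Q = 0.22 kg/s * 25427 kJ/kg * 0.646 = 3613.7 kW

3613.7 kW


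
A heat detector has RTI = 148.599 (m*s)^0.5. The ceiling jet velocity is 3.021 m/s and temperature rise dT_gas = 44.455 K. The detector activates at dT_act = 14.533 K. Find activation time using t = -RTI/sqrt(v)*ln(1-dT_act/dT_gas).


dT_act/dT_gas = 0.32691
ln(1 - 0.32691) = -0.39588
t = -148.599 / sqrt(3.021) * -0.39588 = 33.846 s

33.846 s


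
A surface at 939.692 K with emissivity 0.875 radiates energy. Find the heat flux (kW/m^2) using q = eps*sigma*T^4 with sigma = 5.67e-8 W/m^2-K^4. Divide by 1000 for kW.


T^4 = 7.7973e+11
q = 0.875 * 5.67e-8 * 7.7973e+11 / 1000 = 38.684 kW/m^2

38.684 kW/m^2


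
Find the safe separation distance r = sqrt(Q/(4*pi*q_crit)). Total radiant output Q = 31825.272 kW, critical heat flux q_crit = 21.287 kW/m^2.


4*pi*q_crit = 267.50
Q/(4*pi*q_crit) = 118.97
r = sqrt(118.97) = 10.907 m

10.907 m


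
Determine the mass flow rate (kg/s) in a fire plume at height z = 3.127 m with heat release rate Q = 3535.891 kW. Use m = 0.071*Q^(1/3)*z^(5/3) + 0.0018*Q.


Q^(1/3) = 15.235
z^(5/3) = 6.6867
First term = 0.071 * 15.235 * 6.6867 = 7.2328
Second term = 0.0018 * 3535.891 = 6.3646
m = 13.597 kg/s

13.597 kg/s


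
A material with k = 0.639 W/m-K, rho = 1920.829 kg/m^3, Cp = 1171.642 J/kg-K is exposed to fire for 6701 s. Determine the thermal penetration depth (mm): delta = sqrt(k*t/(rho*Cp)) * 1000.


alpha = 0.639 / (1920.829 * 1171.642) = 2.8393e-07 m^2/s
alpha * t = 0.0019026
delta = sqrt(0.0019026) * 1000 = 43.619 mm

43.619 mm


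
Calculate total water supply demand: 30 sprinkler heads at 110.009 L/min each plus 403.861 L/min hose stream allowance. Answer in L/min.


Sprinkler demand = 30 * 110.009 = 3300.27 L/min
Total = 3300.27 + 403.861 = 3704.131 L/min

3704.131 L/min


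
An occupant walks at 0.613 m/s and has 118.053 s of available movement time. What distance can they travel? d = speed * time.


d = 0.613 * 118.053 = 72.366 m

72.366 m


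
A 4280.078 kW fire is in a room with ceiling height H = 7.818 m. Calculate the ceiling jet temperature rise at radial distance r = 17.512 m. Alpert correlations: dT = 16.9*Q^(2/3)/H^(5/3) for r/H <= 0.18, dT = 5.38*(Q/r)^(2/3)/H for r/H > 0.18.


r/H = 17.512 / 7.818 = 2.2400
r/H > 0.18, so dT = 5.38*(Q/r)^(2/3)/H
Q/r = 244.41
(Q/r)^(2/3) = 39.091
dT = 5.38 * 39.091 / 7.818 = 26.901 K

26.901 K


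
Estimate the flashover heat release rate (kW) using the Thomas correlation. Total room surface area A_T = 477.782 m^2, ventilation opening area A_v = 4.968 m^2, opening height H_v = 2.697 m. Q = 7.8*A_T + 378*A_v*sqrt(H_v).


7.8*A_T = 3726.7
sqrt(H_v) = 1.6423
378*A_v*sqrt(H_v) = 3084.0
Q = 3726.7 + 3084.0 = 6810.7 kW

6810.7 kW


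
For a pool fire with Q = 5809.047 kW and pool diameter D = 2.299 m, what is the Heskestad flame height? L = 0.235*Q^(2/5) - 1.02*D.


Q^(2/5) = 32.036
0.235 * Q^(2/5) = 7.5285
1.02 * D = 2.3450
L = 5.1835 m

5.1835 m


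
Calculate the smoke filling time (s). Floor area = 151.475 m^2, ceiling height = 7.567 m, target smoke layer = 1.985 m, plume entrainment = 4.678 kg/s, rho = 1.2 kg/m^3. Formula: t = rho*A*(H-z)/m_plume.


H - z = 5.582 m
t = 1.2 * 151.475 * 5.582 / 4.678 = 216.90 s

216.90 s


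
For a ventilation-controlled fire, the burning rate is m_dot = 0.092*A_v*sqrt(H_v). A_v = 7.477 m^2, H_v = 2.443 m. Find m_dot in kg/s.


sqrt(H_v) = 1.5630
m_dot = 0.092 * 7.477 * 1.5630 = 1.0752 kg/s

1.0752 kg/s


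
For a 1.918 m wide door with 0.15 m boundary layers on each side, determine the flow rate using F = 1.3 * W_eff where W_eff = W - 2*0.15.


W_eff = 1.918 - 0.30 = 1.618 m
F = 1.3 * 1.618 = 2.1034 persons/s

2.1034 persons/s


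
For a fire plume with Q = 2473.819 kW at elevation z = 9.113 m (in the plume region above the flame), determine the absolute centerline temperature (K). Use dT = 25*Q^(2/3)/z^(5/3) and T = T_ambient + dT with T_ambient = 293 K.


Q^(2/3) = 182.91
z^(5/3) = 39.759
dT = 25 * 182.91 / 39.759 = 115.01 K
T = 293 + 115.01 = 408.01 K

408.01 K


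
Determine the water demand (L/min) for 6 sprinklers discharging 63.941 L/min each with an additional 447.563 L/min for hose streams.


Sprinkler demand = 6 * 63.941 = 383.646 L/min
Total = 383.646 + 447.563 = 831.209 L/min

831.209 L/min


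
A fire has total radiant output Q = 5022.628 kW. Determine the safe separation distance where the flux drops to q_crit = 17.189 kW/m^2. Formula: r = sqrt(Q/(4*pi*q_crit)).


4*pi*q_crit = 216.00
Q/(4*pi*q_crit) = 23.253
r = sqrt(23.253) = 4.8221 m

4.8221 m


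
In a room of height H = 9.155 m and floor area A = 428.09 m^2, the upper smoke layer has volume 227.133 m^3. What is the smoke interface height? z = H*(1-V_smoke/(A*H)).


V/(A*H) = 0.057954
1 - 0.057954 = 0.94205
z = 9.155 * 0.94205 = 8.6244 m

8.6244 m


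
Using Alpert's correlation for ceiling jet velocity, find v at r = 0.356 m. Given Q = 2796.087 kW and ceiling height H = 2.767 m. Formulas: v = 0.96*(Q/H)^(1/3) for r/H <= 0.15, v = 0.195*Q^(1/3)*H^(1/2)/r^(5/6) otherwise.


r/H = 0.356 / 2.767 = 0.12866
r/H <= 0.15, so v = 0.96*(Q/H)^(1/3)
Q/H = 1010.5
(Q/H)^(1/3) = 10.035
v = 0.96 * 10.035 = 9.6335 m/s

9.6335 m/s


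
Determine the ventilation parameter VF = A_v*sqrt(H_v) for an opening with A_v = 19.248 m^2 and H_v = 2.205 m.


sqrt(H_v) = 1.4849
VF = 19.248 * 1.4849 = 28.582 m^(5/2)

28.582 m^(5/2)


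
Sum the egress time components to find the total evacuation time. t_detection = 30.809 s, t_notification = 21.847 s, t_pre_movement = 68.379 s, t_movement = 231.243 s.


Total = 30.809 + 21.847 + 68.379 + 231.243 = 352.278 s

352.278 s


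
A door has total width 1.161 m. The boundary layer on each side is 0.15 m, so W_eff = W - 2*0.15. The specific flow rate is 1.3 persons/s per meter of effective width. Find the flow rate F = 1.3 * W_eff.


W_eff = 1.161 - 0.30 = 0.861 m
F = 1.3 * 0.861 = 1.1193 persons/s

1.1193 persons/s


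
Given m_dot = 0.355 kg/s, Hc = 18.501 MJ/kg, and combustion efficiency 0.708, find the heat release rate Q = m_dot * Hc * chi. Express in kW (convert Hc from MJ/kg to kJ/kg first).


Hc = 18.501 MJ/kg = 18.501 * 1000 kJ/kg = 18501 kJ/kg
Q = 0.355 kg/s * 18501 kJ/kg * 0.708 = 4650.0 kW

4650.0 kW


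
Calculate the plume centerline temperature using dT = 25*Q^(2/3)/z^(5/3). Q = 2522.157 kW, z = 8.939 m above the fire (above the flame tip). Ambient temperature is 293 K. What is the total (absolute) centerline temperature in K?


Q^(2/3) = 185.29
z^(5/3) = 38.502
dT = 25 * 185.29 / 38.502 = 120.31 K
T = 293 + 120.31 = 413.31 K

413.31 K


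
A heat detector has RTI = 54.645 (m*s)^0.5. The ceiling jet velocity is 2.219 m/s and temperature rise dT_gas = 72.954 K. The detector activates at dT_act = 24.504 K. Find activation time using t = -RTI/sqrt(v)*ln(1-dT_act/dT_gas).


dT_act/dT_gas = 0.33588
ln(1 - 0.33588) = -0.40930
t = -54.645 / sqrt(2.219) * -0.40930 = 15.014 s

15.014 s


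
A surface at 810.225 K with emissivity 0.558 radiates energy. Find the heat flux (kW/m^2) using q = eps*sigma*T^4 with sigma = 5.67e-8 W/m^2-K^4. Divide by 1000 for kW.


T^4 = 4.3095e+11
q = 0.558 * 5.67e-8 * 4.3095e+11 / 1000 = 13.635 kW/m^2

13.635 kW/m^2


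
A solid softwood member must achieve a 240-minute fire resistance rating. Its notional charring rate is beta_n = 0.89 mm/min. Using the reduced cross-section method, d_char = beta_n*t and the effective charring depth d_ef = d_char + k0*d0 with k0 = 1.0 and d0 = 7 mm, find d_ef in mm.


d_char = 0.89 * 240 = 213.6 mm
d_ef = 213.6 + 1.0*7 = 220.6 mm

220.6 mm


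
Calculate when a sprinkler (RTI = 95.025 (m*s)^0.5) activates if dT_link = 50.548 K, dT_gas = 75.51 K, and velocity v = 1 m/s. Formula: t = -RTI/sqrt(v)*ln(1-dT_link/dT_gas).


dT_link/dT_gas = 0.66942
ln(1 - 0.66942) = -1.1069
t = -95.025 / sqrt(1) * -1.1069 = 105.18 s

105.18 s


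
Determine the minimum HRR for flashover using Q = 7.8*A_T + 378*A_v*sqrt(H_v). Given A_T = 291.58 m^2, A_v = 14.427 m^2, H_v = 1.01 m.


7.8*A_T = 2274.324
sqrt(H_v) = 1.0050
378*A_v*sqrt(H_v) = 5480.6
Q = 2274.324 + 5480.6 = 7754.9 kW

7754.9 kW


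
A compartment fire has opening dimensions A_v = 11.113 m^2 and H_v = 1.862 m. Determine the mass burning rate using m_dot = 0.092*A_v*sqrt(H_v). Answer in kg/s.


sqrt(H_v) = 1.3646
m_dot = 0.092 * 11.113 * 1.3646 = 1.3951 kg/s

1.3951 kg/s


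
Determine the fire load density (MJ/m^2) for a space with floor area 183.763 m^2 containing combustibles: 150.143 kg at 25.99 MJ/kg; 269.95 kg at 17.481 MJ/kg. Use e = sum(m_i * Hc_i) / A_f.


Total energy = 150.143*25.99 + 269.95*17.481
= 3902.217 + 4718.996
= 8621.213 MJ
e = 8621.213 / 183.763 = 46.915 MJ/m^2

46.915 MJ/m^2


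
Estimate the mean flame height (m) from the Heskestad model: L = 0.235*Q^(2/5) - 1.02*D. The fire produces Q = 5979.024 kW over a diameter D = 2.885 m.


Q^(2/5) = 32.408
0.235 * Q^(2/5) = 7.6159
1.02 * D = 2.9427
L = 4.6732 m

4.6732 m


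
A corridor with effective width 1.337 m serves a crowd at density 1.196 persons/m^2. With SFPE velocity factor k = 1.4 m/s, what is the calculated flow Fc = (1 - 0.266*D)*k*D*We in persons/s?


1 - 0.266*D = 1 - 0.266*1.196 = 0.68186
Fs = 0.68186 * 1.4 * 1.196 = 1.1417 persons/(s*m)
Fc = 1.1417 * 1.337 = 1.5265 persons/s

1.5265 persons/s


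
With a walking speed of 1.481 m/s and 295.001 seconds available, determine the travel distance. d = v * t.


d = 1.481 * 295.001 = 436.90 m

436.90 m


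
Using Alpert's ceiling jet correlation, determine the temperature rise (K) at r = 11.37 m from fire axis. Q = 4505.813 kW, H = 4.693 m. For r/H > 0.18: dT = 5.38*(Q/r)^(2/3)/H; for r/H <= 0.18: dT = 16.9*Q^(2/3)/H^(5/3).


r/H = 11.37 / 4.693 = 2.4228
r/H > 0.18, so dT = 5.38*(Q/r)^(2/3)/H
Q/r = 396.29
(Q/r)^(2/3) = 53.952
dT = 5.38 * 53.952 / 4.693 = 61.850 K

61.850 K


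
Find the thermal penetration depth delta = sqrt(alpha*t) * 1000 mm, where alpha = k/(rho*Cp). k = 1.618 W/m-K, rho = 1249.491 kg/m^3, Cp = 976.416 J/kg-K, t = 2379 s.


alpha = 1.618 / (1249.491 * 976.416) = 1.3262e-06 m^2/s
alpha * t = 0.0031550
delta = sqrt(0.0031550) * 1000 = 56.170 mm

56.170 mm


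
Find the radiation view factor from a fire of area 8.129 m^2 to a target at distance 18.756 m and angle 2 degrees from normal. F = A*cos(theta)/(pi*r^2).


cos(2 deg) = 0.99939
pi*r^2 = 1105.2
F = 8.129 * 0.99939 / 1105.2 = 0.0073509

0.0073509


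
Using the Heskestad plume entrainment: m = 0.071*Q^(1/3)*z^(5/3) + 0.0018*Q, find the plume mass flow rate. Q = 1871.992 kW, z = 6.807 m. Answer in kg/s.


Q^(1/3) = 12.324
z^(5/3) = 24.449
First term = 0.071 * 12.324 * 24.449 = 21.394
Second term = 0.0018 * 1871.992 = 3.3696
m = 24.763 kg/s

24.763 kg/s


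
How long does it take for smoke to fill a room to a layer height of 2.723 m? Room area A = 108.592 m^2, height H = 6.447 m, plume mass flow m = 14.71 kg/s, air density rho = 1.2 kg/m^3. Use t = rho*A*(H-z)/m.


H - z = 3.724 m
t = 1.2 * 108.592 * 3.724 / 14.71 = 32.990 s

32.990 s


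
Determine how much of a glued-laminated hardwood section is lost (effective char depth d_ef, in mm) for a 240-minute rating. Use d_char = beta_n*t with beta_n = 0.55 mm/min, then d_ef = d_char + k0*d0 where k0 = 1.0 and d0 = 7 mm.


d_char = 0.55 * 240 = 132 mm
d_ef = 132 + 1.0*7 = 139 mm

139 mm


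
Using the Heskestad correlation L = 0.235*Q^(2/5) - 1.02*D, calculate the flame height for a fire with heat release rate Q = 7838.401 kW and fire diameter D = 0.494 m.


Q^(2/5) = 36.115
0.235 * Q^(2/5) = 8.4871
1.02 * D = 0.50388
L = 7.9832 m

7.9832 m


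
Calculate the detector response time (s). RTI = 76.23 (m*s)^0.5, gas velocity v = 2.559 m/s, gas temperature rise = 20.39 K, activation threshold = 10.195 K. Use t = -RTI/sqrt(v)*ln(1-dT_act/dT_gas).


dT_act/dT_gas = 0.5
ln(1 - 0.5) = -0.69315
t = -76.23 / sqrt(2.559) * -0.69315 = 33.031 s

33.031 s


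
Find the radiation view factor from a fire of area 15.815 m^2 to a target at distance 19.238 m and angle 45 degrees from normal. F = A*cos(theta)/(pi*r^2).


cos(45 deg) = 0.70711
pi*r^2 = 1162.7
F = 15.815 * 0.70711 / 1162.7 = 0.0096180

0.0096180


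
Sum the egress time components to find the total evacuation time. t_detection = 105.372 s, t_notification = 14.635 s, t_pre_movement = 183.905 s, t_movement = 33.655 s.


Total = 105.372 + 14.635 + 183.905 + 33.655 = 337.567 s

337.567 s


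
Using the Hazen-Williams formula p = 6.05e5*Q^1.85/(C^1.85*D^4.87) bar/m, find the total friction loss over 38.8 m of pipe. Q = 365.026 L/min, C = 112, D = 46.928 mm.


Q^1.85 = 54992
C^1.85 = 6180.9
D^4.87 = 1.3800e+08
p/m = 0.039006 bar/m
p_total = 0.039006 * 38.8 = 1.5134 bar

1.5134 bar


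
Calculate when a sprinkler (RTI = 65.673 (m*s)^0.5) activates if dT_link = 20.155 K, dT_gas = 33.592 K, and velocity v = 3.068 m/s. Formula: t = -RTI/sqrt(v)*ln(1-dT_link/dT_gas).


dT_link/dT_gas = 0.59999
ln(1 - 0.59999) = -0.91628
t = -65.673 / sqrt(3.068) * -0.91628 = 34.355 s

34.355 s


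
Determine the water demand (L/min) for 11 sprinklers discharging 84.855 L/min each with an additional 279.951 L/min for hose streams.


Sprinkler demand = 11 * 84.855 = 933.405 L/min
Total = 933.405 + 279.951 = 1213.356 L/min

1213.356 L/min


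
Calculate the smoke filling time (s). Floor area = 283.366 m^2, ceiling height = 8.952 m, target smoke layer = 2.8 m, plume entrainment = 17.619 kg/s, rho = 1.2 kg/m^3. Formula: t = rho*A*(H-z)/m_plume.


H - z = 6.152 m
t = 1.2 * 283.366 * 6.152 / 17.619 = 118.73 s

118.73 s


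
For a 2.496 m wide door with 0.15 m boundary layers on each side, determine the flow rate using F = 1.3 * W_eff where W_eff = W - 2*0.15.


W_eff = 2.496 - 0.30 = 2.196 m
F = 1.3 * 2.196 = 2.8548 persons/s

2.8548 persons/s


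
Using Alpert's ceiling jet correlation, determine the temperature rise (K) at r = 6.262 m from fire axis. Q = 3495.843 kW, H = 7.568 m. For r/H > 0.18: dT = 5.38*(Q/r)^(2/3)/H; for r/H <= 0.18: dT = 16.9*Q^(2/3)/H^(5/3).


r/H = 6.262 / 7.568 = 0.82743
r/H > 0.18, so dT = 5.38*(Q/r)^(2/3)/H
Q/r = 558.26
(Q/r)^(2/3) = 67.799
dT = 5.38 * 67.799 / 7.568 = 48.198 K

48.198 K


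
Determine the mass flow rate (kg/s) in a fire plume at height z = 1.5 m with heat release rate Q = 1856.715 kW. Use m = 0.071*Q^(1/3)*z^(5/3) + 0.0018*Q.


Q^(1/3) = 12.291
z^(5/3) = 1.9656
First term = 0.071 * 12.291 * 1.9656 = 1.7152
Second term = 0.0018 * 1856.715 = 3.3421
m = 5.0573 kg/s

5.0573 kg/s


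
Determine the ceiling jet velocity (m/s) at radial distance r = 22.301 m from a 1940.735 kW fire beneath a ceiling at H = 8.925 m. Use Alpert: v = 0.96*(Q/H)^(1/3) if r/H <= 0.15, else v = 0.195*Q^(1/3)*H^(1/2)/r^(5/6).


r/H = 22.301 / 8.925 = 2.4987
r/H > 0.15, so v = 0.195*Q^(1/3)*H^(1/2)/r^(5/6)
Q^(1/3) = 12.474
H^(1/2) = 2.9875
r^(5/6) = 13.292
v = 0.195 * 12.474 * 2.9875 / 13.292 = 0.54667 m/s

0.54667 m/s


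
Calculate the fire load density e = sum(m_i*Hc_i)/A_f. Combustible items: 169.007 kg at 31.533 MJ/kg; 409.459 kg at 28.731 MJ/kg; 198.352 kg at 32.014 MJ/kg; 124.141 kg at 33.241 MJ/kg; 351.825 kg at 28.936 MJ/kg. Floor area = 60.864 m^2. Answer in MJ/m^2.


Total energy = 169.007*31.533 + 409.459*28.731 + 198.352*32.014 + 124.141*33.241 + 351.825*28.936
= 5329.298 + 11764.17 + 6350.041 + 4126.571 + 10180.41
= 37750.48 MJ
e = 37750.48 / 60.864 = 620.24 MJ/m^2

620.24 MJ/m^2


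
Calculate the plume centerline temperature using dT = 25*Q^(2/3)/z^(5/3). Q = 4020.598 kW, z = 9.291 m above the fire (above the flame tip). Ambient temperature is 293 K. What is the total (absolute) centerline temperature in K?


Q^(2/3) = 252.85
z^(5/3) = 41.062
dT = 25 * 252.85 / 41.062 = 153.94 K
T = 293 + 153.94 = 446.94 K

446.94 K


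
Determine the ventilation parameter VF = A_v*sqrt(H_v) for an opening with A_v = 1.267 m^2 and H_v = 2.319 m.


sqrt(H_v) = 1.5228
VF = 1.267 * 1.5228 = 1.9294 m^(5/2)

1.9294 m^(5/2)


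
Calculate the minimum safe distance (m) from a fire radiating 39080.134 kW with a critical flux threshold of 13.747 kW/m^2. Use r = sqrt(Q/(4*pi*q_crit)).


4*pi*q_crit = 172.75
Q/(4*pi*q_crit) = 226.22
r = sqrt(226.22) = 15.041 m

15.041 m


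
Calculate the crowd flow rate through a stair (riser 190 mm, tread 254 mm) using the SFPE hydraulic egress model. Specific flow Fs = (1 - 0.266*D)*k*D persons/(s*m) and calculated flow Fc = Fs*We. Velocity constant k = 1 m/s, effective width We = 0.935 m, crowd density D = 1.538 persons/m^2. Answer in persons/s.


1 - 0.266*D = 1 - 0.266*1.538 = 0.59089
Fs = 0.59089 * 1 * 1.538 = 0.90879 persons/(s*m)
Fc = 0.90879 * 0.935 = 0.84972 persons/s

0.84972 persons/s


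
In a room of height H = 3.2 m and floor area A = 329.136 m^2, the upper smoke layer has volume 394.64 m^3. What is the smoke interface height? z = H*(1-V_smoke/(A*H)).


V/(A*H) = 0.37469
1 - 0.37469 = 0.62531
z = 3.2 * 0.62531 = 2.0010 m

2.0010 m


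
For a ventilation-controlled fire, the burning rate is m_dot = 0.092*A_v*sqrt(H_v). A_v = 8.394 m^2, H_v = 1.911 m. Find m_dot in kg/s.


sqrt(H_v) = 1.3824
m_dot = 0.092 * 8.394 * 1.3824 = 1.0675 kg/s

1.0675 kg/s


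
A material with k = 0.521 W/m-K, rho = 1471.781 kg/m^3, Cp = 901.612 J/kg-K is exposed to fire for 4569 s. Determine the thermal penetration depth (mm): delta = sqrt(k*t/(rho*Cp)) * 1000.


alpha = 0.521 / (1471.781 * 901.612) = 3.9262e-07 m^2/s
alpha * t = 0.0017939
delta = sqrt(0.0017939) * 1000 = 42.354 mm

42.354 mm


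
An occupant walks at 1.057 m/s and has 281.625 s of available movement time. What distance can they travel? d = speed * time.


d = 1.057 * 281.625 = 297.68 m

297.68 m


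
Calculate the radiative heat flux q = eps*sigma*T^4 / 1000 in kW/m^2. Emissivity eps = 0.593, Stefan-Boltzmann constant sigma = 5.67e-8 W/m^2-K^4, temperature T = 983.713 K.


T^4 = 9.3643e+11
q = 0.593 * 5.67e-8 * 9.3643e+11 / 1000 = 31.486 kW/m^2

31.486 kW/m^2


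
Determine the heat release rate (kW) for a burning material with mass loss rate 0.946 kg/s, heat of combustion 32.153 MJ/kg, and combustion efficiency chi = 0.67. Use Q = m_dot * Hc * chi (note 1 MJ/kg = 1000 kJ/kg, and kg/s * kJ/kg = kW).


Hc = 32.153 MJ/kg = 32.153 * 1000 kJ/kg = 32153 kJ/kg
Q = 0.946 kg/s * 32153 kJ/kg * 0.67 = 20379 kW

20379 kW


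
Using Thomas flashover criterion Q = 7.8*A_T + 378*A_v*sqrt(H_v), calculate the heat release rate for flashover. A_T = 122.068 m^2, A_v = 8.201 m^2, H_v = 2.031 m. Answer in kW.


7.8*A_T = 952.13
sqrt(H_v) = 1.4251
378*A_v*sqrt(H_v) = 4417.9
Q = 952.13 + 4417.9 = 5370.0 kW

5370.0 kW


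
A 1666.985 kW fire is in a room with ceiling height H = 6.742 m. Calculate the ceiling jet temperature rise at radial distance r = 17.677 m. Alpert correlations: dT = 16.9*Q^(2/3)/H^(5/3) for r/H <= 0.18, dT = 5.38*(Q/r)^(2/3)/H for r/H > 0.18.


r/H = 17.677 / 6.742 = 2.6219
r/H > 0.18, so dT = 5.38*(Q/r)^(2/3)/H
Q/r = 94.302
(Q/r)^(2/3) = 20.718
dT = 5.38 * 20.718 / 6.742 = 16.533 K

16.533 K


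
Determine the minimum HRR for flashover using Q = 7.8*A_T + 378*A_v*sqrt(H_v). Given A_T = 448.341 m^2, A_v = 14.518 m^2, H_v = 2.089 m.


7.8*A_T = 3497.1
sqrt(H_v) = 1.4453
378*A_v*sqrt(H_v) = 7931.7
Q = 3497.1 + 7931.7 = 11429 kW

11429 kW


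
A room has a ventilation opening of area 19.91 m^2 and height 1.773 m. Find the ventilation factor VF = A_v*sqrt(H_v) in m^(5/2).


sqrt(H_v) = 1.3315
VF = 19.91 * 1.3315 = 26.511 m^(5/2)

26.511 m^(5/2)


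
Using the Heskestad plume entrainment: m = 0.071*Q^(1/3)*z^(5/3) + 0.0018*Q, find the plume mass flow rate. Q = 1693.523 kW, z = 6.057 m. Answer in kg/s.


Q^(1/3) = 11.920
z^(5/3) = 20.126
First term = 0.071 * 11.920 * 20.126 = 17.033
Second term = 0.0018 * 1693.523 = 3.0483
m = 20.081 kg/s

20.081 kg/s


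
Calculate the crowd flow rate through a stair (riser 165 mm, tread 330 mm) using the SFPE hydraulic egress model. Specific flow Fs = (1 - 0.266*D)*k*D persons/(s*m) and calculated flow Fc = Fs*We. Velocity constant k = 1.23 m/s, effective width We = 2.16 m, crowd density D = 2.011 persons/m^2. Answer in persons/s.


1 - 0.266*D = 1 - 0.266*2.011 = 0.46507
Fs = 0.46507 * 1.23 * 2.011 = 1.1504 persons/(s*m)
Fc = 1.1504 * 2.16 = 2.4848 persons/s

2.4848 persons/s


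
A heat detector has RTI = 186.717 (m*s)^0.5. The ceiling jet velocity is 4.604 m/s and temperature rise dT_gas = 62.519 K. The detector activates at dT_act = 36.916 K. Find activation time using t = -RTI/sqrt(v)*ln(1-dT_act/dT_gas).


dT_act/dT_gas = 0.59048
ln(1 - 0.59048) = -0.89276
t = -186.717 / sqrt(4.604) * -0.89276 = 77.688 s

77.688 s


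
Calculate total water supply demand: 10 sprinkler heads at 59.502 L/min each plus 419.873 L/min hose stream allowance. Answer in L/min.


Sprinkler demand = 10 * 59.502 = 595.02 L/min
Total = 595.02 + 419.873 = 1014.893 L/min

1014.893 L/min


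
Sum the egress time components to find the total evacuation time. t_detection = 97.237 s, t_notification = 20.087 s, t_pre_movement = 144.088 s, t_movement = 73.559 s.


Total = 97.237 + 20.087 + 144.088 + 73.559 = 334.971 s

334.971 s


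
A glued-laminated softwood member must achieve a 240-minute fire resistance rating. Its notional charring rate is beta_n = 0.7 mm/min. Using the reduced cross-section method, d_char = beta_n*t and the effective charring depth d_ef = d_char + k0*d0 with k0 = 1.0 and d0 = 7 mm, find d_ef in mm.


d_char = 0.7 * 240 = 168 mm
d_ef = 168 + 1.0*7 = 175 mm

175 mm


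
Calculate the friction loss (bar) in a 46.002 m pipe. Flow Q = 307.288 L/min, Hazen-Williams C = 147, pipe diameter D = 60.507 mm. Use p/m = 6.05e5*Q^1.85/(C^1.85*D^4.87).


Q^1.85 = 39991
C^1.85 = 10222
D^4.87 = 4.7577e+08
p/m = 0.0049749 bar/m
p_total = 0.0049749 * 46.002 = 0.22886 bar

0.22886 bar


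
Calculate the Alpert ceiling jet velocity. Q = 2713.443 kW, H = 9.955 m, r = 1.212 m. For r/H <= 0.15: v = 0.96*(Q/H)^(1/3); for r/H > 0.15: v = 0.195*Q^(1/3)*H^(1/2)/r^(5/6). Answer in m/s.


r/H = 1.212 / 9.955 = 0.12175
r/H <= 0.15, so v = 0.96*(Q/H)^(1/3)
Q/H = 272.57
(Q/H)^(1/3) = 6.4838
v = 0.96 * 6.4838 = 6.2244 m/s

6.2244 m/s


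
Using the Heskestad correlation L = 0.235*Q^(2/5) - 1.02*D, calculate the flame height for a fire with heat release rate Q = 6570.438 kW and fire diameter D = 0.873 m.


Q^(2/5) = 33.654
0.235 * Q^(2/5) = 7.9087
1.02 * D = 0.89046
L = 7.0182 m

7.0182 m


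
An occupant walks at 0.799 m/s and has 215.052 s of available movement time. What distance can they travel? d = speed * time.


d = 0.799 * 215.052 = 171.83 m

171.83 m


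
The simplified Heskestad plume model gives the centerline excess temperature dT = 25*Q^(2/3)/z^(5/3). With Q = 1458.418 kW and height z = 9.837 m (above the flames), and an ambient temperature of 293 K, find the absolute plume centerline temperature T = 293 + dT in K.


Q^(2/3) = 128.60
z^(5/3) = 45.162
dT = 25 * 128.60 / 45.162 = 71.191 K
T = 293 + 71.191 = 364.19 K

364.19 K


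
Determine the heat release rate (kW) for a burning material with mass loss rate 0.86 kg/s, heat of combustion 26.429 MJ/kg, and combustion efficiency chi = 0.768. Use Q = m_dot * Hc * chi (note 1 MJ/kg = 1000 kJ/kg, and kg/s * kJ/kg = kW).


Hc = 26.429 MJ/kg = 26.429 * 1000 kJ/kg = 26429 kJ/kg
Q = 0.86 kg/s * 26429 kJ/kg * 0.768 = 17456 kW

17456 kW


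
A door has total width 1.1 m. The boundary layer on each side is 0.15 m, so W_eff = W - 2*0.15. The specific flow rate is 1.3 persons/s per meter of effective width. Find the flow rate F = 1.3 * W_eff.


W_eff = 1.1 - 0.30 = 0.8 m
F = 1.3 * 0.8 = 1.04 persons/s

1.04 persons/s


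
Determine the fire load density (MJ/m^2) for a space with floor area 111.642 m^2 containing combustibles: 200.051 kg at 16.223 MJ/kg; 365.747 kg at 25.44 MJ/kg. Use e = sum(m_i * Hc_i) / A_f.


Total energy = 200.051*16.223 + 365.747*25.44
= 3245.427 + 9304.604
= 12550.03 MJ
e = 12550.03 / 111.642 = 112.41 MJ/m^2

112.41 MJ/m^2


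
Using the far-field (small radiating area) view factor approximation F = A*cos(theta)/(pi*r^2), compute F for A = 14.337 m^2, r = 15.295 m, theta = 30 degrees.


cos(30 deg) = 0.86603
pi*r^2 = 734.93
F = 14.337 * 0.86603 / 734.93 = 0.016894

0.016894


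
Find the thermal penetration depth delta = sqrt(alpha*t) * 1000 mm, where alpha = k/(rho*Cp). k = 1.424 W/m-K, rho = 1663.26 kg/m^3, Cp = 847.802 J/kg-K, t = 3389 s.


alpha = 1.424 / (1663.26 * 847.802) = 1.0098e-06 m^2/s
alpha * t = 0.0034224
delta = sqrt(0.0034224) * 1000 = 58.501 mm

58.501 mm


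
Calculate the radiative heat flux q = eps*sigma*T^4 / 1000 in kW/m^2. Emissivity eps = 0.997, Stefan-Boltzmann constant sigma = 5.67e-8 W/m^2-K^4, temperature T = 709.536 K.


T^4 = 2.5345e+11
q = 0.997 * 5.67e-8 * 2.5345e+11 / 1000 = 14.328 kW/m^2

14.328 kW/m^2


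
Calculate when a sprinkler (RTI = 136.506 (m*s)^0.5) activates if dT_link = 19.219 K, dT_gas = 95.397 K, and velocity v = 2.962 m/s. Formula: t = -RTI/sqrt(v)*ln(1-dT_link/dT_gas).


dT_link/dT_gas = 0.20146
ln(1 - 0.20146) = -0.22497
t = -136.506 / sqrt(2.962) * -0.22497 = 17.844 s

17.844 s


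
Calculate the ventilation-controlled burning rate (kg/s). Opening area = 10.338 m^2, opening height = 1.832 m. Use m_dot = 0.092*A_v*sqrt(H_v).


sqrt(H_v) = 1.3535
m_dot = 0.092 * 10.338 * 1.3535 = 1.2873 kg/s

1.2873 kg/s


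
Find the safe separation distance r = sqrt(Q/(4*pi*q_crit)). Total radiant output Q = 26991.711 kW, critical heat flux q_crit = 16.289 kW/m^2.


4*pi*q_crit = 204.69
Q/(4*pi*q_crit) = 131.86
r = sqrt(131.86) = 11.483 m

11.483 m


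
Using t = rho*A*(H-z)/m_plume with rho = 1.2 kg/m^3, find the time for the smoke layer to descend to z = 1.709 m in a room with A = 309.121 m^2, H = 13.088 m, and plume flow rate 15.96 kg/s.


H - z = 11.379 m
t = 1.2 * 309.121 * 11.379 / 15.96 = 264.47 s

264.47 s


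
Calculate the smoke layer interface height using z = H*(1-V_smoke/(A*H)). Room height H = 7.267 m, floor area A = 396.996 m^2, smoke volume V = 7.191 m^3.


V/(A*H) = 0.0024926
1 - 0.0024926 = 0.99751
z = 7.267 * 0.99751 = 7.2489 m

7.2489 m


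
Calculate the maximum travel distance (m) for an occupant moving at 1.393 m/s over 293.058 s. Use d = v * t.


d = 1.393 * 293.058 = 408.23 m

408.23 m


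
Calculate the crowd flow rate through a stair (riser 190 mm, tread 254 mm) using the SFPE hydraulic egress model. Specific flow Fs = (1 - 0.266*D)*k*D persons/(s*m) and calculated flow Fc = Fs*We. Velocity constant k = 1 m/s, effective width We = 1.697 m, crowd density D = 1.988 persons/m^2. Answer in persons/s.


1 - 0.266*D = 1 - 0.266*1.988 = 0.47119
Fs = 0.47119 * 1 * 1.988 = 0.93673 persons/(s*m)
Fc = 0.93673 * 1.697 = 1.5896 persons/s

1.5896 persons/s


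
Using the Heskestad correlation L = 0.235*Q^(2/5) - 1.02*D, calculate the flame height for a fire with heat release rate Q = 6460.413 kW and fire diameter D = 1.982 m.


Q^(2/5) = 33.428
0.235 * Q^(2/5) = 7.8555
1.02 * D = 2.0216
L = 5.8338 m

5.8338 m


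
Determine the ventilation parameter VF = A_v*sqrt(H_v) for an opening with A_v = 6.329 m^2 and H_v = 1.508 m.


sqrt(H_v) = 1.2280
VF = 6.329 * 1.2280 = 7.7721 m^(5/2)

7.7721 m^(5/2)


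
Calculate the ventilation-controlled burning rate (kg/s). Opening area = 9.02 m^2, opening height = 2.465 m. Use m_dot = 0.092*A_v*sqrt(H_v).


sqrt(H_v) = 1.5700
m_dot = 0.092 * 9.02 * 1.5700 = 1.3029 kg/s

1.3029 kg/s


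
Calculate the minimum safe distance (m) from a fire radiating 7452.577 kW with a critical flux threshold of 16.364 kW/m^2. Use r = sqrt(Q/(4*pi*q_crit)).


4*pi*q_crit = 205.64
Q/(4*pi*q_crit) = 36.242
r = sqrt(36.242) = 6.0201 m

6.0201 m


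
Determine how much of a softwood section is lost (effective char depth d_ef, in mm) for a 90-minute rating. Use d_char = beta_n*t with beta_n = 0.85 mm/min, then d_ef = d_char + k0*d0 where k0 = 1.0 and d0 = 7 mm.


d_char = 0.85 * 90 = 76.5 mm
d_ef = 76.5 + 1.0*7 = 83.5 mm

83.5 mm


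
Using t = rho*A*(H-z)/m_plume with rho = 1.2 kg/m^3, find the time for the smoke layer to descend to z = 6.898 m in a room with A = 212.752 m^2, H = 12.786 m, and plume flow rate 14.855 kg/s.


H - z = 5.888 m
t = 1.2 * 212.752 * 5.888 / 14.855 = 101.19 s

101.19 s


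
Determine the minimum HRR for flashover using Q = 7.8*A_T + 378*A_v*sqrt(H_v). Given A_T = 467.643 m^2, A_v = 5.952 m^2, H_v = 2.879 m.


7.8*A_T = 3647.6
sqrt(H_v) = 1.6968
378*A_v*sqrt(H_v) = 3817.5
Q = 3647.6 + 3817.5 = 7465.1 kW

7465.1 kW


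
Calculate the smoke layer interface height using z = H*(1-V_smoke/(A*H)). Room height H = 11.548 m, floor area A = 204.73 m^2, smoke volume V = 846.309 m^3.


V/(A*H) = 0.35797
1 - 0.35797 = 0.64203
z = 11.548 * 0.64203 = 7.4142 m

7.4142 m


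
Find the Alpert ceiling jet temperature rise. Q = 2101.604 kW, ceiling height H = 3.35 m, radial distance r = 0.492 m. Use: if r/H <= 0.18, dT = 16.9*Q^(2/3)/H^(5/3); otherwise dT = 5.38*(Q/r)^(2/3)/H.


r/H = 0.492 / 3.35 = 0.14687
r/H <= 0.18, so dT = 16.9*Q^(2/3)/H^(5/3)
Q^(2/3) = 164.07
H^(5/3) = 7.5002
dT = 16.9 * 164.07 / 7.5002 = 369.70 K

369.70 K


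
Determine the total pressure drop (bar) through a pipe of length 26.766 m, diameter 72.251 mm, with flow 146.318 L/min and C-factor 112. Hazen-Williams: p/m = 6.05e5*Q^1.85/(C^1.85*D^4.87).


Q^1.85 = 10134
C^1.85 = 6180.9
D^4.87 = 1.1287e+09
p/m = 0.00087889 bar/m
p_total = 0.00087889 * 26.766 = 0.023524 bar

0.023524 bar


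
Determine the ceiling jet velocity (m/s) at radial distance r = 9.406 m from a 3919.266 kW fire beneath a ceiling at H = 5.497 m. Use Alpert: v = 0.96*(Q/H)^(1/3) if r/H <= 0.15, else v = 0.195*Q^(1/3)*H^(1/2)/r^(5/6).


r/H = 9.406 / 5.497 = 1.7111
r/H > 0.15, so v = 0.195*Q^(1/3)*H^(1/2)/r^(5/6)
Q^(1/3) = 15.766
H^(1/2) = 2.3446
r^(5/6) = 6.4740
v = 0.195 * 15.766 * 2.3446 / 6.4740 = 1.1134 m/s

1.1134 m/s


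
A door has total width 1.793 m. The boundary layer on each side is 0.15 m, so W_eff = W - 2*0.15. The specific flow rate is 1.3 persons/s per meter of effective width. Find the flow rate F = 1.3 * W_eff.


W_eff = 1.793 - 0.30 = 1.493 m
F = 1.3 * 1.493 = 1.9409 persons/s

1.9409 persons/s


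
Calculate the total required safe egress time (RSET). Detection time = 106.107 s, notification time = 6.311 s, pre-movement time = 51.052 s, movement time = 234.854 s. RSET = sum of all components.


Total = 106.107 + 6.311 + 51.052 + 234.854 = 398.324 s

398.324 s


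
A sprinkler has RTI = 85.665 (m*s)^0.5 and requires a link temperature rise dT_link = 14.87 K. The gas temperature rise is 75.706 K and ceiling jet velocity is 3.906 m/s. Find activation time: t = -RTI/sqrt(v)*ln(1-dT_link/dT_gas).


dT_link/dT_gas = 0.19642
ln(1 - 0.19642) = -0.21868
t = -85.665 / sqrt(3.906) * -0.21868 = 9.4785 s

9.4785 s


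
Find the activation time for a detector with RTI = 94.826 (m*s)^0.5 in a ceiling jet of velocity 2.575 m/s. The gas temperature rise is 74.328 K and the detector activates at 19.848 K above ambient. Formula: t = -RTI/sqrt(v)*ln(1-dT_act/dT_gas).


dT_act/dT_gas = 0.26703
ln(1 - 0.26703) = -0.31065
t = -94.826 / sqrt(2.575) * -0.31065 = 18.358 s

18.358 s


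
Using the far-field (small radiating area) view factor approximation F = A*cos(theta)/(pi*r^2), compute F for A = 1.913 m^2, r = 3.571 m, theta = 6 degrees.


cos(6 deg) = 0.99452
pi*r^2 = 40.062
F = 1.913 * 0.99452 / 40.062 = 0.047490

0.047490


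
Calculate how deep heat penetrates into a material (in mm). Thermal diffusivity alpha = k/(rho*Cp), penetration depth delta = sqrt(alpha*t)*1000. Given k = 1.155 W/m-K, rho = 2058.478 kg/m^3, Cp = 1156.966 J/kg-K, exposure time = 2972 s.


alpha = 1.155 / (2058.478 * 1156.966) = 4.8497e-07 m^2/s
alpha * t = 0.0014413
delta = sqrt(0.0014413) * 1000 = 37.965 mm

37.965 mm


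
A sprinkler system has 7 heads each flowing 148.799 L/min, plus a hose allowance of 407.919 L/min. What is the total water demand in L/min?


Sprinkler demand = 7 * 148.799 = 1041.593 L/min
Total = 1041.593 + 407.919 = 1449.512 L/min

1449.512 L/min


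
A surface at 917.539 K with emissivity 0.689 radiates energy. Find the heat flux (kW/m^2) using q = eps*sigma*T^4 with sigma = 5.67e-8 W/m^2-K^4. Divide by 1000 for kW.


T^4 = 7.0876e+11
q = 0.689 * 5.67e-8 * 7.0876e+11 / 1000 = 27.689 kW/m^2

27.689 kW/m^2


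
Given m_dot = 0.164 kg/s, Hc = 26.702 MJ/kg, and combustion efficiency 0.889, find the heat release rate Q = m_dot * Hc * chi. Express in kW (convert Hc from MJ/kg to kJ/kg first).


Hc = 26.702 MJ/kg = 26.702 * 1000 kJ/kg = 26702 kJ/kg
Q = 0.164 kg/s * 26702 kJ/kg * 0.889 = 3893.0 kW

3893.0 kW


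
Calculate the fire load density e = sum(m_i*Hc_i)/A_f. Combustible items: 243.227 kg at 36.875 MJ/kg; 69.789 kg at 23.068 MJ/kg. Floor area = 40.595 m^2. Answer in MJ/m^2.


Total energy = 243.227*36.875 + 69.789*23.068
= 8968.996 + 1609.893
= 10578.89 MJ
e = 10578.89 / 40.595 = 260.60 MJ/m^2

260.60 MJ/m^2


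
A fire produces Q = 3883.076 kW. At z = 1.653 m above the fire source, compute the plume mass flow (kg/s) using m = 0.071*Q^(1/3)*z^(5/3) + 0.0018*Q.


Q^(1/3) = 15.718
z^(5/3) = 2.3109
First term = 0.071 * 15.718 * 2.3109 = 2.5789
Second term = 0.0018 * 3883.076 = 6.9895
m = 9.5685 kg/s

9.5685 kg/s


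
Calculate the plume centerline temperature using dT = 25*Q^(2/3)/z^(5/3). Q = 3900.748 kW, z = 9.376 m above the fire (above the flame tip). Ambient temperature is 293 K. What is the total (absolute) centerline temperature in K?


Q^(2/3) = 247.80
z^(5/3) = 41.690
dT = 25 * 247.80 / 41.690 = 148.60 K
T = 293 + 148.60 = 441.60 K

441.60 K


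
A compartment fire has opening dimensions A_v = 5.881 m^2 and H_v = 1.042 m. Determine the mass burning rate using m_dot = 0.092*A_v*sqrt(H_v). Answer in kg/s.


sqrt(H_v) = 1.0208
m_dot = 0.092 * 5.881 * 1.0208 = 0.55230 kg/s

0.55230 kg/s


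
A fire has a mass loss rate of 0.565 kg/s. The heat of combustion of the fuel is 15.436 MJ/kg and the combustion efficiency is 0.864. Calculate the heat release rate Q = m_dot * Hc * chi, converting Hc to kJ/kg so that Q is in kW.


Hc = 15.436 MJ/kg = 15.436 * 1000 kJ/kg = 15436 kJ/kg
Q = 0.565 kg/s * 15436 kJ/kg * 0.864 = 7535.2 kW

7535.2 kW


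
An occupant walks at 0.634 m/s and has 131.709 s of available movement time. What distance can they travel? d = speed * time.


d = 0.634 * 131.709 = 83.504 m

83.504 m
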